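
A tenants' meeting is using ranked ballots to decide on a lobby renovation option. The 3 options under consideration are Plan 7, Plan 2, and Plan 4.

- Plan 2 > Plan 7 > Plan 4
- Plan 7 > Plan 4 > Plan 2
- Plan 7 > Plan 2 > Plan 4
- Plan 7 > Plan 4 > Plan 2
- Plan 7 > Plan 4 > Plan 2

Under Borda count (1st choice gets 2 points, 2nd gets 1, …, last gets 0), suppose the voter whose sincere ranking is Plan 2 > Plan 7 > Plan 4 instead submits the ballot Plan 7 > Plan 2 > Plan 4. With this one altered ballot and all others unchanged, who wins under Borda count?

Plan 7

Borda totals with the altered ballot: Plan 7 10, Plan 2 2, Plan 4 3.
The winner is unchanged: still Plan 7.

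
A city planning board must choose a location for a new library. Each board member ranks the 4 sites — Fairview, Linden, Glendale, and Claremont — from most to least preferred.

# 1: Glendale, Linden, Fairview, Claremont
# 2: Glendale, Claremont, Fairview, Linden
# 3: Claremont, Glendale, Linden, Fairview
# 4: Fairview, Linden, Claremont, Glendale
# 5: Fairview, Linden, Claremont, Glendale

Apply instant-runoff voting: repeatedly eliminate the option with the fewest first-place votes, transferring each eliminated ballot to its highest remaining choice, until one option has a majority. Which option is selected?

Round 1: Fairview 2, Glendale 2, Claremont 1, Linden 0. Linden has the fewest and is eliminated.
Round 2: Fairview 2, Glendale 2, Claremont 1. Claremont has the fewest and is eliminated.
Round 3: Glendale 3, Fairview 2. Glendale has a majority.

Glendale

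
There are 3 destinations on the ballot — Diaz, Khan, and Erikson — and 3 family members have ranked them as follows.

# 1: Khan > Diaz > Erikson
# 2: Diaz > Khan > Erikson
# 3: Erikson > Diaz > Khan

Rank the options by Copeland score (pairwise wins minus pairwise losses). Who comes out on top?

Diaz

Pairwise results:
  Diaz vs Khan: Diaz wins 2–1.
  Diaz vs Erikson: Diaz wins 2–1.
  Khan vs Erikson: Khan wins 2–1.
Copeland scores (wins − losses):
  Diaz: 2 − 0 = 2
  Khan: 1 − 1 = 0
  Erikson: 0 − 2 = -2
Diaz has the best Copeland score.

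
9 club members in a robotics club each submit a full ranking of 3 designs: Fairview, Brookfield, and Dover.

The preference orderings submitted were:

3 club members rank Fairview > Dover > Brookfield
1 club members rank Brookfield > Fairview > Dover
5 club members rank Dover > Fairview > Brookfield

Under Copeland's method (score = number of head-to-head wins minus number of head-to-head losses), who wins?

Pairwise results:
  Fairview vs Brookfield: Fairview wins 8–1.
  Fairview vs Dover: Dover wins 5–4.
  Brookfield vs Dover: Dover wins 8–1.
Copeland scores (wins − losses):
  Fairview: 1 − 1 = 0
  Brookfield: 0 − 2 = -2
  Dover: 2 − 0 = 2
Dover has the best Copeland score.

Dover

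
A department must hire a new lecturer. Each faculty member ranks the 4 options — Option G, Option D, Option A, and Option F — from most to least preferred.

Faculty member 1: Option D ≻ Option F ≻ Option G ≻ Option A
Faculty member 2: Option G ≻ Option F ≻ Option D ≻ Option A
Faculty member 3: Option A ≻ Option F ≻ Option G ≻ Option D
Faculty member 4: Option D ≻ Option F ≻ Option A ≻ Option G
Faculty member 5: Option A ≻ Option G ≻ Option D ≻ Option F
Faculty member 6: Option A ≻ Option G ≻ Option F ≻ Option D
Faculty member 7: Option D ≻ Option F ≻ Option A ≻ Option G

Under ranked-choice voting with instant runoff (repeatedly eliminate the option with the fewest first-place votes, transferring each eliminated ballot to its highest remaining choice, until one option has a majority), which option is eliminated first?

Option F

Round 1: Option D 3, Option A 3, Option G 1, Option F 0. Option F has the fewest and is eliminated.
Round 2: Option D 3, Option A 3, Option G 1. Option G has the fewest and is eliminated.
Round 3: Option D 4, Option A 3. Option D has a majority.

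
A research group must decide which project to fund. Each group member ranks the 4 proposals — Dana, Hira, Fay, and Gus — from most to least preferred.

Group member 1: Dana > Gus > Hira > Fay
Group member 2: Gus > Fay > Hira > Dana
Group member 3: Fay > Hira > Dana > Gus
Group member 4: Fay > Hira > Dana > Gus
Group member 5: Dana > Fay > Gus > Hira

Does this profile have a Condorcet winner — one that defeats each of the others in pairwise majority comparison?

Head-to-head results (5 voters total):
Dana vs Hira: Hira wins 3–2.
Dana vs Fay: Fay wins 3–2.
Dana vs Gus: Dana wins 4–1.
Hira vs Fay: Fay wins 4–1.
Hira vs Gus: Gus wins 3–2.
Fay vs Gus: Fay wins 3–2.
Fay beats each rival — Dana (3–2), Hira (4–1), Gus (3–2) — so Fay is the Condorcet winner.

Yes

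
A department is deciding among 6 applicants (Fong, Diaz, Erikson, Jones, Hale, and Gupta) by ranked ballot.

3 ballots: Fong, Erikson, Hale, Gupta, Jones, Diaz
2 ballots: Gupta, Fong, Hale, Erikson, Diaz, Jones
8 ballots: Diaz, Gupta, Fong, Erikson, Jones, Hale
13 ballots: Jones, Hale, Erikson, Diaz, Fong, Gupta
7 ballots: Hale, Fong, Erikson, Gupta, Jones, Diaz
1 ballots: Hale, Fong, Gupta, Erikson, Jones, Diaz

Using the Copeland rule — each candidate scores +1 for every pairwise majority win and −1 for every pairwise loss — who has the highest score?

Pairwise results:
  Fong vs Diaz: Diaz wins 21–13.
  Fong vs Erikson: Fong wins 21–13.
  Fong vs Jones: Fong wins 21–13.
  Fong vs Hale: Hale wins 21–13.
  Fong vs Gupta: Fong wins 24–10.
  Diaz vs Erikson: Erikson wins 26–8.
  Diaz vs Jones: Jones wins 24–10.
  Diaz vs Hale: Hale wins 26–8.
  Diaz vs Gupta: Diaz wins 21–13.
  Erikson vs Jones: Erikson wins 21–13.
  Erikson vs Hale: Hale wins 23–11.
  Erikson vs Gupta: Erikson wins 23–11.
  Jones vs Hale: Jones wins 21–13.
  Jones vs Gupta: Gupta wins 21–13.
  Hale vs Gupta: Hale wins 24–10.
Copeland scores (wins − losses):
  Fong: 3 − 2 = 1
  Diaz: 2 − 3 = -1
  Erikson: 3 − 2 = 1
  Jones: 2 − 3 = -1
  Hale: 4 − 1 = 3
  Gupta: 1 − 4 = -3
Hale has the best Copeland score.

Hale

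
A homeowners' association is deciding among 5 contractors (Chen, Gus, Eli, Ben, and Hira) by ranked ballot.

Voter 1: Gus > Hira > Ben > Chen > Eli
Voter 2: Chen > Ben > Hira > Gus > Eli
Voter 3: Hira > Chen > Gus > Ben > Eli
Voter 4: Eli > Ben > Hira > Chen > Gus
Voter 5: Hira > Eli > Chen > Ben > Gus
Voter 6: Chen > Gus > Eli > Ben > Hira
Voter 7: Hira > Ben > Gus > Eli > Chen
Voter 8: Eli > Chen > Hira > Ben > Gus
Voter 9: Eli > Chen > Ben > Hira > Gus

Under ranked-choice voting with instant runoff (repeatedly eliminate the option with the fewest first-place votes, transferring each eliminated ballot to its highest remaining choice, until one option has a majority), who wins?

Round 1: Eli 3, Hira 3, Chen 2, Gus 1, Ben 0. Ben has the fewest and is eliminated.
Round 2: Eli 3, Hira 3, Chen 2, Gus 1. Gus has the fewest and is eliminated.
Round 3: Hira 4, Eli 3, Chen 2. Chen has the fewest and is eliminated.
Round 4: Hira 5, Eli 4. Hira has a majority.

Hira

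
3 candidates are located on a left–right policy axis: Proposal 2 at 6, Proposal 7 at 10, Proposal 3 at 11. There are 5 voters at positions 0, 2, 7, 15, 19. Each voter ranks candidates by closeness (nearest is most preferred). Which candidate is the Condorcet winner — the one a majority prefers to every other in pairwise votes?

With single-peaked preferences on a line, the Condorcet winner is the candidate closest to the median voter.
The median voter (position 7) is closest to Proposal 2 at 6.
Check: Proposal 2 vs Proposal 3 — voters closer to Proposal 2: 3 of 5.

Proposal 2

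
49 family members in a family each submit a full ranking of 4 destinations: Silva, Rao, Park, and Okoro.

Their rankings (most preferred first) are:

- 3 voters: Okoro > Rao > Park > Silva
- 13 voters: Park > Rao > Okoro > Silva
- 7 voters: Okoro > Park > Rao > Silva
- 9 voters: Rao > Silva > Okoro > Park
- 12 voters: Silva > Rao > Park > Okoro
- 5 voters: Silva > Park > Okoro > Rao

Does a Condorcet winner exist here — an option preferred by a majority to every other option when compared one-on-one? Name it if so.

There is no Condorcet winner

Head-to-head results (49 voters total):
Silva vs Rao: Rao wins 32–17.
Silva vs Park: Silva wins 26–23.
Silva vs Okoro: Silva wins 26–23.
Rao vs Park: Park wins 25–24.
Rao vs Okoro: Rao wins 34–15.
Park vs Okoro: Park wins 30–19.
No candidate beats all others: Silva beats Park beats Rao beats Silva, a majority cycle.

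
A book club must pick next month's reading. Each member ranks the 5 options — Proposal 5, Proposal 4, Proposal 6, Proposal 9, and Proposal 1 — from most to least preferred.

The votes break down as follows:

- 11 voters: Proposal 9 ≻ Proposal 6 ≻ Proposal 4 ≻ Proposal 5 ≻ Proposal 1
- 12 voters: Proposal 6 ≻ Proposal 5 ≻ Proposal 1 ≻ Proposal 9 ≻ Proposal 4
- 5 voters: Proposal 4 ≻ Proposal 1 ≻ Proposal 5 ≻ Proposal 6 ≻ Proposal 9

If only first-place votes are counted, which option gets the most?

Proposal 6

First-place vote totals:
  Proposal 5: 0
  Proposal 4: 5
  Proposal 6: 12
  Proposal 9: 11
  Proposal 1: 0
Proposal 6 has the most first-place votes.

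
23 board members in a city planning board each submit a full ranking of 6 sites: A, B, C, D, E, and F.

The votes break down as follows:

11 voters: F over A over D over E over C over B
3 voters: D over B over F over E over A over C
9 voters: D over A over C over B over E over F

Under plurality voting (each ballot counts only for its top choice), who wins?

D

First-place vote totals:
  A: 0
  B: 0
  C: 0
  D: 12
  E: 0
  F: 11
D has the most first-place votes.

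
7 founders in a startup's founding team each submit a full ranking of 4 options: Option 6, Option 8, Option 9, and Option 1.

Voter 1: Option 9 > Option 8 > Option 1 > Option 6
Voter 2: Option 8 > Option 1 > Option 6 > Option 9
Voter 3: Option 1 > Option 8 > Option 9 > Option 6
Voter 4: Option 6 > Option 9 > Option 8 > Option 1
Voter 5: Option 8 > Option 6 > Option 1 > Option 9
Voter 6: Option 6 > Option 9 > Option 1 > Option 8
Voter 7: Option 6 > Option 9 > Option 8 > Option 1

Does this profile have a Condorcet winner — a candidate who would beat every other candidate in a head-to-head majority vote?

No

Head-to-head results (7 voters total):
Option 6 vs Option 8: Option 8 wins 4–3.
Option 6 vs Option 9: Option 6 wins 5–2.
Option 6 vs Option 1: Option 6 wins 4–3.
Option 8 vs Option 9: Option 9 wins 4–3.
Option 8 vs Option 1: Option 8 wins 5–2.
Option 9 vs Option 1: Option 9 wins 4–3.
No candidate beats all others: Option 6 beats Option 9 beats Option 8 beats Option 6, a majority cycle.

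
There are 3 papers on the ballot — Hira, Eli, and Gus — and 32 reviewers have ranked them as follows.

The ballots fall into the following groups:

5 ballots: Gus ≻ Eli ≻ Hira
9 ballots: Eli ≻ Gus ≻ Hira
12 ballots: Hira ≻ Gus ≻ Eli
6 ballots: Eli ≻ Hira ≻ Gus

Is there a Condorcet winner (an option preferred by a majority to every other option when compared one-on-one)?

Head-to-head results (32 voters total):
Hira vs Eli: Eli wins 20–12.
Hira vs Gus: Hira wins 18–14.
Eli vs Gus: Gus wins 17–15.
No candidate beats all others: Hira beats Gus beats Eli beats Hira, a majority cycle.

No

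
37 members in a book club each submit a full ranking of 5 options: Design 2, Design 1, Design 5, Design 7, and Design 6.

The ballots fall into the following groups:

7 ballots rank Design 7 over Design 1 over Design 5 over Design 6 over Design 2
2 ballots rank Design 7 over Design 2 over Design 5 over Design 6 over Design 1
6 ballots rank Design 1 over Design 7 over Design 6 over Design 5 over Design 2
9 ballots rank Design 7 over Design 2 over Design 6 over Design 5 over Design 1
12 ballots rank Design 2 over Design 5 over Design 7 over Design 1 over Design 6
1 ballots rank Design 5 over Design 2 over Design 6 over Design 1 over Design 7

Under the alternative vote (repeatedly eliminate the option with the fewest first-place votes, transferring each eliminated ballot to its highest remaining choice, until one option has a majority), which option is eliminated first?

Design 6

Round 1: Design 7 18, Design 2 12, Design 1 6, Design 5 1, Design 6 0. Design 6 has the fewest and is eliminated.
Round 2: Design 7 18, Design 2 12, Design 1 6, Design 5 1. Design 5 has the fewest and is eliminated.
Round 3: Design 7 18, Design 2 13, Design 1 6. Design 1 has the fewest and is eliminated.
Round 4: Design 7 24, Design 2 13. Design 7 has a majority.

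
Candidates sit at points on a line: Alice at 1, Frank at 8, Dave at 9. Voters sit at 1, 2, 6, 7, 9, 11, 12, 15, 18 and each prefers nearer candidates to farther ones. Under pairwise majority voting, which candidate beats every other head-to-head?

With single-peaked preferences on a line, the Condorcet winner is the candidate closest to the median voter.
The median voter (position 9) is closest to Dave at 9.
Check: Dave vs Alice — voters closer to Dave: 7 of 9.

Dave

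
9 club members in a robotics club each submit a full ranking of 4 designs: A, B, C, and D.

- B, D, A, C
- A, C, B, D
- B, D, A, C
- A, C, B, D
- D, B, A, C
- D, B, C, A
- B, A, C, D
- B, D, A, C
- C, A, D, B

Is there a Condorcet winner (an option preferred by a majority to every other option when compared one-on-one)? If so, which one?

Head-to-head results (9 voters total):
A vs B: B wins 6–3.
A vs C: A wins 7–2.
A vs D: D wins 5–4.
B vs C: B wins 6–3.
B vs D: B wins 6–3.
C vs D: D wins 5–4.
B beats each rival — A (6–3), C (6–3), D (6–3) — so B is the Condorcet winner.

B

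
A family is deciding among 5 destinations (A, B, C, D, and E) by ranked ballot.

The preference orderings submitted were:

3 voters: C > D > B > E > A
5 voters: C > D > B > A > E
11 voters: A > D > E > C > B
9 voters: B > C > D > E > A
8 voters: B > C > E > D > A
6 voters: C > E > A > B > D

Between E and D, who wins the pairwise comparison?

D

Ballots ranking E above D: 8+6 = 14.
Ballots ranking D above E: 3+5+11+9 = 28.
D wins the head-to-head, 28–14.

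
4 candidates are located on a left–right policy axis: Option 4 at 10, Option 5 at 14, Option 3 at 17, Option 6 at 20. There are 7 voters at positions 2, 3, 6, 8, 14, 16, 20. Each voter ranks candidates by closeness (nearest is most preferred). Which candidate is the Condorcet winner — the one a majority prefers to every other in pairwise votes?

With single-peaked preferences on a line, the Condorcet winner is the candidate closest to the median voter.
The median voter (position 8) is closest to Option 4 at 10.
Check: Option 4 vs Option 5 — voters closer to Option 4: 4 of 7.

Option 4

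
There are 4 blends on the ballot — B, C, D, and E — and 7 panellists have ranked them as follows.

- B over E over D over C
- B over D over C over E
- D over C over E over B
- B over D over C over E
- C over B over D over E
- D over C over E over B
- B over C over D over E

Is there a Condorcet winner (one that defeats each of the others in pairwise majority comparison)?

Yes

Head-to-head results (7 voters total):
B vs C: B wins 4–3.
B vs D: B wins 5–2.
B vs E: B wins 5–2.
C vs D: D wins 5–2.
C vs E: C wins 6–1.
D vs E: D wins 6–1.
B beats each rival — C (4–3), D (5–2), E (5–2) — so B is the Condorcet winner.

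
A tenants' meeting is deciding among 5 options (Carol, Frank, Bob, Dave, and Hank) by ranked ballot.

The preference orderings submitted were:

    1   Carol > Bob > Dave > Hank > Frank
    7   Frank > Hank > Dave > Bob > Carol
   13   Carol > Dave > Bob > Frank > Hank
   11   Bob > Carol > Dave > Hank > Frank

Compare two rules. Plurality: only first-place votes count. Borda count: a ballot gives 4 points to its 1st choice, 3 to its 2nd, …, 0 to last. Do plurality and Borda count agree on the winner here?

Plurality first-place counts: Carol 14, Frank 7, Bob 11, Dave 0, Hank 0 → Carol.
Borda totals: Carol 89, Frank 41, Bob 80, Dave 77, Hank 33 → Carol.
The two rules agree on Carol.

Yes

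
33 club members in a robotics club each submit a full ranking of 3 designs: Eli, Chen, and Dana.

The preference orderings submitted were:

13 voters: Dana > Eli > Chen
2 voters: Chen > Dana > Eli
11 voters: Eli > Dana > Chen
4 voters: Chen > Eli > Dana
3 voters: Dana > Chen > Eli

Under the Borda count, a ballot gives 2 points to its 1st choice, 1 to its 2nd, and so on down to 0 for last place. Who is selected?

Borda scores:
  Eli: 13·1 + 2·0 + 11·2 + 4·1 + 3·0 = 39
  Chen: 13·0 + 2·2 + 11·0 + 4·2 + 3·1 = 15
  Dana: 13·2 + 2·1 + 11·1 + 4·0 + 3·2 = 45
Dana has the highest total.

Dana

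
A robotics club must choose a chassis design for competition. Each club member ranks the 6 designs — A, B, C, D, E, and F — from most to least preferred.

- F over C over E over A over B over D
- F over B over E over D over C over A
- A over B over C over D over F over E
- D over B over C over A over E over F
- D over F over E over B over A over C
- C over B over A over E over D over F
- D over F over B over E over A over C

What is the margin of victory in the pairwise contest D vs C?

1

Ballots ranking D above C: 4.
Ballots ranking C above D: 3.
D wins 4–3, a margin of 1.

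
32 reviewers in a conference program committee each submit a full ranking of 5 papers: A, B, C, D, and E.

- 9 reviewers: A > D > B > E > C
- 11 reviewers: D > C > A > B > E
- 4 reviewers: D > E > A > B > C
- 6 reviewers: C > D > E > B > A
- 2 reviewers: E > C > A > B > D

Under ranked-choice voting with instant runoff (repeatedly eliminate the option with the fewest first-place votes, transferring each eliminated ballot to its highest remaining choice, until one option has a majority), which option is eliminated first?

Round 1: D 15, A 9, C 6, E 2, B 0. B has the fewest and is eliminated.
Round 2: D 15, A 9, C 6, E 2. E has the fewest and is eliminated.
Round 3: D 15, A 9, C 8. C has the fewest and is eliminated.
Round 4: D 21, A 11. D has a majority.

B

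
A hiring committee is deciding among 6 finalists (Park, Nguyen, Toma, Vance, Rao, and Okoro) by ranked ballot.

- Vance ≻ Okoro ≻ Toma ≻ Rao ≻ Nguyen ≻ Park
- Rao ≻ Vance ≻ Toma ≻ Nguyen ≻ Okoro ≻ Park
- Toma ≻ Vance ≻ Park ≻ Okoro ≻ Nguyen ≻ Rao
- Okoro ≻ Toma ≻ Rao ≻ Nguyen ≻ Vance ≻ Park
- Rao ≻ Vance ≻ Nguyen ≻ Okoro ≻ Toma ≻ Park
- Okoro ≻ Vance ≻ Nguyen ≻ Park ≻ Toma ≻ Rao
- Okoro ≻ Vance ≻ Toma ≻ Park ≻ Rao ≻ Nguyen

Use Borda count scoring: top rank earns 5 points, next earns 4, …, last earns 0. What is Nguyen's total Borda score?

Borda scores:
  Park: 0 + 0 + 3 + 0 + 0 + 2 + 2 = 7
  Nguyen: 1 + 2 + 1 + 2 + 3 + 3 + 0 = 12
  Toma: 3 + 3 + 5 + 4 + 1 + 1 + 3 = 20
  Vance: 5 + 4 + 4 + 1 + 4 + 4 + 4 = 26
  Rao: 2 + 5 + 0 + 3 + 5 + 0 + 1 = 16
  Okoro: 4 + 1 + 2 + 5 + 2 + 5 + 5 = 24

12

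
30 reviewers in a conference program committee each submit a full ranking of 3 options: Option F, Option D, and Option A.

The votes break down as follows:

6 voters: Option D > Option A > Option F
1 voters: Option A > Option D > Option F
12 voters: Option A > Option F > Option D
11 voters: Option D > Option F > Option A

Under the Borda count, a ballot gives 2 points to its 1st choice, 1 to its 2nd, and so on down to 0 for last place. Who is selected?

Borda scores:
  Option F: 6·0 + 0 + 12·1 + 11·1 = 23
  Option D: 6·2 + 1 + 12·0 + 11·2 = 35
  Option A: 6·1 + 2 + 12·2 + 11·0 = 32
Option D has the highest total.

Option D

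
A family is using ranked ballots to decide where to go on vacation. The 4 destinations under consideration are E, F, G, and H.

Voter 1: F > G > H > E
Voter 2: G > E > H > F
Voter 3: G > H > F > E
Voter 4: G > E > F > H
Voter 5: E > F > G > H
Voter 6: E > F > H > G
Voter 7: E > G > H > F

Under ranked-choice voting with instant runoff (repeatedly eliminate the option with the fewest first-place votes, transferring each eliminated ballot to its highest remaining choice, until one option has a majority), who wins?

G

Round 1: E 3, G 3, F 1, H 0. H has the fewest and is eliminated.
Round 2: E 3, G 3, F 1. F has the fewest and is eliminated.
Round 3: G 4, E 3. G has a majority.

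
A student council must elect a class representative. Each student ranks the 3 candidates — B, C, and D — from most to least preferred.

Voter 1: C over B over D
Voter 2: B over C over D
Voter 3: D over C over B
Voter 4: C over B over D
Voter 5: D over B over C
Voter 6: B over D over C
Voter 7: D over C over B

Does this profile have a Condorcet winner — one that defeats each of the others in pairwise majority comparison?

Head-to-head results (7 voters total):
B vs C: C wins 4–3.
B vs D: B wins 4–3.
C vs D: D wins 4–3.
No candidate beats all others: B beats D beats C beats B, a majority cycle.

No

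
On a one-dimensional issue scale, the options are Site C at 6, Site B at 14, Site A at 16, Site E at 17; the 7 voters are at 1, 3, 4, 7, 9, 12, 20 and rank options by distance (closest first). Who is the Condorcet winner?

With single-peaked preferences on a line, the Condorcet winner is the candidate closest to the median voter.
The median voter (position 7) is closest to Site C at 6.
Check: Site C vs Site B — voters closer to Site C: 5 of 7.

Site C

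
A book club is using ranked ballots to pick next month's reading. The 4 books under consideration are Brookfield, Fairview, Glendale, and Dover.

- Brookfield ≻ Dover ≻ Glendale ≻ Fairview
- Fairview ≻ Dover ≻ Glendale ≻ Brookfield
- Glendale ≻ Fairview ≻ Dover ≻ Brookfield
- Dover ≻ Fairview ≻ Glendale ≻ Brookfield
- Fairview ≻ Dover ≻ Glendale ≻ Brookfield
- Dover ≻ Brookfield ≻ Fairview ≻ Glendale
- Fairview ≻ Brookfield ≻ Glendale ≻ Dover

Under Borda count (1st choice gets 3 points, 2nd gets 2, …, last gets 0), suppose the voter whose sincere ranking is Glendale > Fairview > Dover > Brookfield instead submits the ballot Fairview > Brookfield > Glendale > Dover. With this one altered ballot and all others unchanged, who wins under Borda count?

Borda totals with the altered ballot: Brookfield 9, Fairview 15, Glendale 6, Dover 12.
The winner is unchanged: still Fairview.

Fairview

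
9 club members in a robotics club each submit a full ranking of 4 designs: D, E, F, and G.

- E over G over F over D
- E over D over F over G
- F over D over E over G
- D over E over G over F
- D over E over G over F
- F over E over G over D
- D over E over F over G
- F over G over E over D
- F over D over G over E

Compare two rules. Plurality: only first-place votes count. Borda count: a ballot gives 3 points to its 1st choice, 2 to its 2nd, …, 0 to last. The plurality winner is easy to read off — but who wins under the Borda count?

E

Plurality first-place counts: D 3, E 2, F 4, G 0 → F.
Borda totals: D 15, E 16, F 15, G 8 → E.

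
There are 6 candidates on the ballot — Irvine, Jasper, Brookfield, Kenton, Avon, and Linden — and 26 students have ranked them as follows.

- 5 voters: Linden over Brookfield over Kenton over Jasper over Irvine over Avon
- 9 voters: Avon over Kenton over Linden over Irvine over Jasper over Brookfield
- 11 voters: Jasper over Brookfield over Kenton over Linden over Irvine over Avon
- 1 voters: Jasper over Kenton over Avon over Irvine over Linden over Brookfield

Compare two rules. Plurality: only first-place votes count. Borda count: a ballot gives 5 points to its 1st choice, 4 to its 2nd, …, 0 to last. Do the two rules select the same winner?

Plurality first-place counts: Irvine 0, Jasper 12, Brookfield 0, Kenton 0, Avon 9, Linden 5 → Jasper.
Borda totals: Irvine 36, Jasper 79, Brookfield 64, Kenton 88, Avon 48, Linden 75 → Kenton.
The two rules disagree: plurality picks Jasper, Borda picks Kenton.

No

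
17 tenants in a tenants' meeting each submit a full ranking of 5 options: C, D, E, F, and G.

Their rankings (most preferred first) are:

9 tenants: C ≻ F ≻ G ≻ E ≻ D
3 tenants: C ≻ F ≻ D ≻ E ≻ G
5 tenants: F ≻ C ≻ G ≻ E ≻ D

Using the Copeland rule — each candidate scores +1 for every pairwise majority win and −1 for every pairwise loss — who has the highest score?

C

Pairwise results:
  C vs D: C wins 17–0.
  C vs E: C wins 17–0.
  C vs F: C wins 12–5.
  C vs G: C wins 17–0.
  D vs E: E wins 14–3.
  D vs F: F wins 17–0.
  D vs G: G wins 14–3.
  E vs F: F wins 17–0.
  E vs G: G wins 14–3.
  F vs G: F wins 17–0.
Copeland scores (wins − losses):
  C: 4 − 0 = 4
  D: 0 − 4 = -4
  E: 1 − 3 = -2
  F: 3 − 1 = 2
  G: 2 − 2 = 0
C has the best Copeland score.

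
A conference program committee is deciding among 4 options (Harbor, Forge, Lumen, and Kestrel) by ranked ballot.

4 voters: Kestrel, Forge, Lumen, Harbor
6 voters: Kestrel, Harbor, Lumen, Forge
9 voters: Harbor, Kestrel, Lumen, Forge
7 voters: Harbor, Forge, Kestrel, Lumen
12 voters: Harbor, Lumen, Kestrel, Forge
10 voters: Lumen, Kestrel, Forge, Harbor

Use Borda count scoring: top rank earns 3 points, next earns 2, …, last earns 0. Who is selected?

Harbor

Borda scores:
  Harbor: 4·0 + 6·2 + 9·3 + 7·3 + 12·3 + 10·0 = 96
  Forge: 4·2 + 6·0 + 9·0 + 7·2 + 12·0 + 10·1 = 32
  Lumen: 4·1 + 6·1 + 9·1 + 7·0 + 12·2 + 10·3 = 73
  Kestrel: 4·3 + 6·3 + 9·2 + 7·1 + 12·1 + 10·2 = 87
Harbor has the highest total.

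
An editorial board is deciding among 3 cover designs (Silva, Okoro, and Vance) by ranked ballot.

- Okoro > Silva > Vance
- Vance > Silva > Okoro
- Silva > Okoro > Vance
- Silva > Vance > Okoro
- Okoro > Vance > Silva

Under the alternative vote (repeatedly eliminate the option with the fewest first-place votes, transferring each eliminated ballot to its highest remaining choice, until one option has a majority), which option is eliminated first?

Round 1: Silva 2, Okoro 2, Vance 1. Vance has the fewest and is eliminated.
Round 2: Silva 3, Okoro 2. Silva has a majority.

Vance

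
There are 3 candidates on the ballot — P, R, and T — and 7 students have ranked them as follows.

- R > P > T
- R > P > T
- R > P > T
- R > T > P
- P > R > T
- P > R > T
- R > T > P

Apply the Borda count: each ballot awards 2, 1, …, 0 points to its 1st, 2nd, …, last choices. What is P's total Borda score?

Borda scores:
  P: 1 + 1 + 1 + 0 + 2 + 2 + 0 = 7
  R: 2 + 2 + 2 + 2 + 1 + 1 + 2 = 12
  T: 0 + 0 + 0 + 1 + 0 + 0 + 1 = 2

7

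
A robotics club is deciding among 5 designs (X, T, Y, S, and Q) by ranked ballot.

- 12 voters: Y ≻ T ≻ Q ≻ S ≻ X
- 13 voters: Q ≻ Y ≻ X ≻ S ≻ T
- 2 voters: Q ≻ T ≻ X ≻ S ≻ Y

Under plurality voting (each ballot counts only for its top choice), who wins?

First-place vote totals:
  X: 0
  T: 0
  Y: 12
  S: 0
  Q: 15
Q has the most first-place votes.

Q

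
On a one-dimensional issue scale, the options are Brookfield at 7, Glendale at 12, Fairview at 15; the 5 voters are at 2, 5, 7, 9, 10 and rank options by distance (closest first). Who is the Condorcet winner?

With single-peaked preferences on a line, the Condorcet winner is the candidate closest to the median voter.
The median voter (position 7) is closest to Brookfield at 7.
Check: Brookfield vs Fairview — voters closer to Brookfield: 5 of 5.

Brookfield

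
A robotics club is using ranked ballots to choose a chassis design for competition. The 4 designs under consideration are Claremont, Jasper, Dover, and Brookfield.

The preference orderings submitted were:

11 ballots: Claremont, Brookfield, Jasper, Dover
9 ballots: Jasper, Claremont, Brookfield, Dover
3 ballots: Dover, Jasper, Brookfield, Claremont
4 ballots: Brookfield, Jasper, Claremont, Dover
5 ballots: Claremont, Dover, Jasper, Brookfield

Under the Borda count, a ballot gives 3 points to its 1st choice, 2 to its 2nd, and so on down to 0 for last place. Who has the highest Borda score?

Borda scores:
  Claremont: 11·3 + 9·2 + 3·0 + 4·1 + 5·3 = 70
  Jasper: 11·1 + 9·3 + 3·2 + 4·2 + 5·1 = 57
  Dover: 11·0 + 9·0 + 3·3 + 4·0 + 5·2 = 19
  Brookfield: 11·2 + 9·1 + 3·1 + 4·3 + 5·0 = 46
Claremont has the highest total.

Claremont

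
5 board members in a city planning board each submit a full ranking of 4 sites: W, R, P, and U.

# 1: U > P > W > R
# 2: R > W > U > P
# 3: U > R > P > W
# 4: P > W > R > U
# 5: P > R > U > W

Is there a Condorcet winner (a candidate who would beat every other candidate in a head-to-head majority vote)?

No

Head-to-head results (5 voters total):
W vs R: R wins 3–2.
W vs P: P wins 4–1.
W vs U: U wins 3–2.
R vs P: P wins 3–2.
R vs U: R wins 3–2.
P vs U: U wins 3–2.
No candidate beats all others: R beats U beats P beats R, a majority cycle.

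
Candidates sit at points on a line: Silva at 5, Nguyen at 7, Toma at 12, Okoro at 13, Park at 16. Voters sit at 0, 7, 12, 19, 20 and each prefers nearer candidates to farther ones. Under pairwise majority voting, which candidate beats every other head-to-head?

With single-peaked preferences on a line, the Condorcet winner is the candidate closest to the median voter.
The median voter (position 12) is closest to Toma at 12.
Check: Toma vs Park — voters closer to Toma: 3 of 5.

Toma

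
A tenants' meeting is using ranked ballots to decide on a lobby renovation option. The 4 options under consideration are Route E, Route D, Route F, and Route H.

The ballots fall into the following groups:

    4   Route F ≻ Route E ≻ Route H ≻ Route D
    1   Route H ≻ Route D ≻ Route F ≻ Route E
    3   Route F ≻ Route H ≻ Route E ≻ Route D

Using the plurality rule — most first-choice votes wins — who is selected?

Route F

First-place vote totals:
  Route E: 0
  Route D: 0
  Route F: 7
  Route H: 1
Route F has the most first-place votes.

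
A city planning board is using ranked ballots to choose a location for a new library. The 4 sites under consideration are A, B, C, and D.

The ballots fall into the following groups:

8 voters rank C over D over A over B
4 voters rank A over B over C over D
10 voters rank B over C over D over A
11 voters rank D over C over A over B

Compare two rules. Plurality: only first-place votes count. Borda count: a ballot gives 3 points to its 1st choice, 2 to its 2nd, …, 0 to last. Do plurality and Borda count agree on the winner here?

No

Plurality first-place counts: A 4, B 10, C 8, D 11 → D.
Borda totals: A 31, B 38, C 70, D 59 → C.
The two rules disagree: plurality picks D, Borda picks C.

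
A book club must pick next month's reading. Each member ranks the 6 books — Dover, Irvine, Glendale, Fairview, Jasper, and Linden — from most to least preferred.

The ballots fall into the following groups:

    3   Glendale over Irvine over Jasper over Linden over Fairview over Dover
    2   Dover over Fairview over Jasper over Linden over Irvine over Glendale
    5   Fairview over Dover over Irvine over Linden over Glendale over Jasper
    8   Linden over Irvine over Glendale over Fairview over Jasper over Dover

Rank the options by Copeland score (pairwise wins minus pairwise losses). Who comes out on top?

Pairwise results:
  Dover vs Irvine: Irvine wins 11–7.
  Dover vs Glendale: Glendale wins 11–7.
  Dover vs Fairview: Fairview wins 16–2.
  Dover vs Jasper: Jasper wins 11–7.
  Dover vs Linden: Linden wins 11–7.
  Irvine vs Glendale: Irvine wins 15–3.
  Irvine vs Fairview: Irvine wins 11–7.
  Irvine vs Jasper: Irvine wins 16–2.
  Irvine vs Linden: Linden wins 10–8.
  Glendale vs Fairview: Glendale wins 11–7.
  Glendale vs Jasper: Glendale wins 16–2.
  Glendale vs Linden: Linden wins 15–3.
  Fairview vs Jasper: Fairview wins 15–3.
  Fairview vs Linden: Linden wins 11–7.
  Jasper vs Linden: Linden wins 13–5.
Copeland scores (wins − losses):
  Dover: 0 − 5 = -5
  Irvine: 4 − 1 = 3
  Glendale: 3 − 2 = 1
  Fairview: 2 − 3 = -1
  Jasper: 1 − 4 = -3
  Linden: 5 − 0 = 5
Linden has the best Copeland score.

Linden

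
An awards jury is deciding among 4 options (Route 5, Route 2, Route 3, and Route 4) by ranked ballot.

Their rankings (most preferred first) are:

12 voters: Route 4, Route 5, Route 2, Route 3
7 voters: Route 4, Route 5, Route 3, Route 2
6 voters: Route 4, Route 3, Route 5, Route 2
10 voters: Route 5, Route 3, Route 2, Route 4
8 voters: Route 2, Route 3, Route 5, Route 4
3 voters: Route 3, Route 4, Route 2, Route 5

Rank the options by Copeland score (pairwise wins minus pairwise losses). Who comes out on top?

Route 4

Pairwise results:
  Route 5 vs Route 2: Route 5 wins 35–11.
  Route 5 vs Route 3: Route 5 wins 29–17.
  Route 5 vs Route 4: Route 4 wins 28–18.
  Route 2 vs Route 3: Route 3 wins 26–20.
  Route 2 vs Route 4: Route 4 wins 28–18.
  Route 3 vs Route 4: Route 4 wins 25–21.
Copeland scores (wins − losses):
  Route 5: 2 − 1 = 1
  Route 2: 0 − 3 = -3
  Route 3: 1 − 2 = -1
  Route 4: 3 − 0 = 3
Route 4 has the best Copeland score.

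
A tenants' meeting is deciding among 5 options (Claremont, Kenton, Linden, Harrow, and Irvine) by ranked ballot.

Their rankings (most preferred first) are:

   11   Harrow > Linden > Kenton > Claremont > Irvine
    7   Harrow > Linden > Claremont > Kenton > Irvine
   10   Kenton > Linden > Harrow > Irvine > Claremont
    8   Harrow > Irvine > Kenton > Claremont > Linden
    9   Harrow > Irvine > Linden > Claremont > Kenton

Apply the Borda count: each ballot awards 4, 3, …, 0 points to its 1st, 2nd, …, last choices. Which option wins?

Harrow

Borda scores:
  Claremont: 11·1 + 7·2 + 10·0 + 8·1 + 9·1 = 42
  Kenton: 11·2 + 7·1 + 10·4 + 8·2 + 9·0 = 85
  Linden: 11·3 + 7·3 + 10·3 + 8·0 + 9·2 = 102
  Harrow: 11·4 + 7·4 + 10·2 + 8·4 + 9·4 = 160
  Irvine: 11·0 + 7·0 + 10·1 + 8·3 + 9·3 = 61
Harrow has the highest total.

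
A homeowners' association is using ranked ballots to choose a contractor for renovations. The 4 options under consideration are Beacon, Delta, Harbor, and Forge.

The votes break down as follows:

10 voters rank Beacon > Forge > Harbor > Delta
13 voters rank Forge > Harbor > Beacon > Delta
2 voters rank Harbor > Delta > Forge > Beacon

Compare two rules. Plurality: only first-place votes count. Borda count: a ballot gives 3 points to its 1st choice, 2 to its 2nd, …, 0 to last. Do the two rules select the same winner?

Plurality first-place counts: Beacon 10, Delta 0, Harbor 2, Forge 13 → Forge.
Borda totals: Beacon 43, Delta 4, Harbor 42, Forge 61 → Forge.
The two rules agree on Forge.

Yes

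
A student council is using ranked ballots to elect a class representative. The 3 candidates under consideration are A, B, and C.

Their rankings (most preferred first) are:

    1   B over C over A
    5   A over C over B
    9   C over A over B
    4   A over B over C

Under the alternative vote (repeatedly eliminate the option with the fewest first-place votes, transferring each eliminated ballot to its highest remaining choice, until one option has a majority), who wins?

Round 1: A 9, C 9, B 1. B has the fewest and is eliminated.
Round 2: C 10, A 9. C has a majority.

C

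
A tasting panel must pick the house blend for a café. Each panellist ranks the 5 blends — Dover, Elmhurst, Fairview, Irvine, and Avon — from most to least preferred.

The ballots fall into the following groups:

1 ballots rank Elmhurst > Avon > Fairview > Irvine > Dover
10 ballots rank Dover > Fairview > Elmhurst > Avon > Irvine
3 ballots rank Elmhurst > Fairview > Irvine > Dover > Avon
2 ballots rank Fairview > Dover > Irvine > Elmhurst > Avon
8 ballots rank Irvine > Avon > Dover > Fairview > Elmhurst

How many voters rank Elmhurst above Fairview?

Ballots ranking Elmhurst above Fairview: 1+3 = 4.
Ballots ranking Fairview above Elmhurst: 10+2+8 = 20.
So 4 of 24 voters prefer Elmhurst to Fairview.

4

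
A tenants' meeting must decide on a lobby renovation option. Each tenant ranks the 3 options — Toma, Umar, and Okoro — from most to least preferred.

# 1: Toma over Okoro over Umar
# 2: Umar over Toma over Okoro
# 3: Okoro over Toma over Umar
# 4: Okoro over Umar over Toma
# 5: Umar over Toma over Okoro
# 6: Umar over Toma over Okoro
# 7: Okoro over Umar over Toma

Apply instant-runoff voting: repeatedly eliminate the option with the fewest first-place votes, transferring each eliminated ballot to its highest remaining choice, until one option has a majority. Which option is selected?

Okoro

Round 1: Umar 3, Okoro 3, Toma 1. Toma has the fewest and is eliminated.
Round 2: Okoro 4, Umar 3. Okoro has a majority.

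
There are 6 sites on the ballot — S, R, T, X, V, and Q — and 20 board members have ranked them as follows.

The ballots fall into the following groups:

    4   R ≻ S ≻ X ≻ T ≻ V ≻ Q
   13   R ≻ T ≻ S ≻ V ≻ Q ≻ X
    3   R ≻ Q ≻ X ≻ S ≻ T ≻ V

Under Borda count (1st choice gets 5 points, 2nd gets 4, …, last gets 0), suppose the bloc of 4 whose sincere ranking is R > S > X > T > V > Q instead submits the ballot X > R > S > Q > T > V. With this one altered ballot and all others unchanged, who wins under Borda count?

R

Borda totals with the altered ballot: S 57, R 96, T 59, X 29, V 26, Q 33.
The winner is unchanged: still R.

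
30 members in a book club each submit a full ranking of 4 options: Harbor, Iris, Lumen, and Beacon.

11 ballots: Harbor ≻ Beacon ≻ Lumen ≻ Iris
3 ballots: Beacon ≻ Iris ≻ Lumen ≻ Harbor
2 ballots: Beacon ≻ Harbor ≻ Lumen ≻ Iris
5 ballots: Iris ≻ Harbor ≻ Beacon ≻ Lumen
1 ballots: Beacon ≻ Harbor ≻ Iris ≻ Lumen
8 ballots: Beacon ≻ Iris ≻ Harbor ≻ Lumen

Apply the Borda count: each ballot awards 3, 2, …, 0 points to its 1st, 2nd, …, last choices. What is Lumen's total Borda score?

Borda scores:
  Harbor: 11·3 + 3·0 + 2·2 + 5·2 + 2 + 8·1 = 57
  Iris: 11·0 + 3·2 + 2·0 + 5·3 + 1 + 8·2 = 38
  Lumen: 11·1 + 3·1 + 2·1 + 5·0 + 0 + 8·0 = 16
  Beacon: 11·2 + 3·3 + 2·3 + 5·1 + 3 + 8·3 = 69

16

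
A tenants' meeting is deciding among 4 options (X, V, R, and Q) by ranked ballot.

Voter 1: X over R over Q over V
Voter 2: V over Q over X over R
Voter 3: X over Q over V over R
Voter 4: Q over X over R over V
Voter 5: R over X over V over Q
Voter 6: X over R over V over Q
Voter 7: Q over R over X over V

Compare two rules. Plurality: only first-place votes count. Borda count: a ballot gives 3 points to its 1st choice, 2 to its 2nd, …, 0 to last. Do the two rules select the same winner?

Plurality first-place counts: X 3, V 1, R 1, Q 2 → X.
Borda totals: X 15, V 6, R 10, Q 11 → X.
The two rules agree on X.

Yes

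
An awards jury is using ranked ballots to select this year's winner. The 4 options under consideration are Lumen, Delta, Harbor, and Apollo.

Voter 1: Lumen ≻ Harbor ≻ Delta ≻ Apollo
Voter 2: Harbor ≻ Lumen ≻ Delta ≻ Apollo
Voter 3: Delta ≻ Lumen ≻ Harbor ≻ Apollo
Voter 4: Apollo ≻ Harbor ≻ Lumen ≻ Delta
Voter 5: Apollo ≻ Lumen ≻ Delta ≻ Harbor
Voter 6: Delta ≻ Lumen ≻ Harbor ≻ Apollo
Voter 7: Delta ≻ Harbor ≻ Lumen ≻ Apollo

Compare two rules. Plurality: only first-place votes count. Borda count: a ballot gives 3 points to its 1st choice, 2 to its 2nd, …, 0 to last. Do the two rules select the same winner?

Plurality first-place counts: Lumen 1, Delta 3, Harbor 1, Apollo 2 → Delta.
Borda totals: Lumen 13, Delta 12, Harbor 11, Apollo 6 → Lumen.
The two rules disagree: plurality picks Delta, Borda picks Lumen.

No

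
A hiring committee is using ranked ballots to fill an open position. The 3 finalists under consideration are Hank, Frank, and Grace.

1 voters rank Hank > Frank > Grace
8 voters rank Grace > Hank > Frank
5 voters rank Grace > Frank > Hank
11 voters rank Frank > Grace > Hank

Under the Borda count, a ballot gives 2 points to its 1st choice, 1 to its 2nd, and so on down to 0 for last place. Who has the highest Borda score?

Grace

Borda scores:
  Hank: 2 + 8·1 + 5·0 + 11·0 = 10
  Frank: 1 + 8·0 + 5·1 + 11·2 = 28
  Grace: 0 + 8·2 + 5·2 + 11·1 = 37
Grace has the highest total.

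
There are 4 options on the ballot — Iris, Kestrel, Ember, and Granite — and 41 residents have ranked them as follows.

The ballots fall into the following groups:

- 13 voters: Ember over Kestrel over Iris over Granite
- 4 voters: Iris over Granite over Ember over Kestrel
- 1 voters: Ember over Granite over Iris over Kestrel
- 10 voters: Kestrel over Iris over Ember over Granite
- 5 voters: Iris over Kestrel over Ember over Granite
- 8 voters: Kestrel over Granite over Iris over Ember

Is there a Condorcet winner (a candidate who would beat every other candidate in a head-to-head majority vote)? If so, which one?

Kestrel

Head-to-head results (41 voters total):
Iris vs Kestrel: Kestrel wins 31–10.
Iris vs Ember: Iris wins 27–14.
Iris vs Granite: Iris wins 32–9.
Kestrel vs Ember: Kestrel wins 23–18.
Kestrel vs Granite: Kestrel wins 36–5.
Ember vs Granite: Ember wins 29–12.
Kestrel beats each rival — Iris (31–10), Ember (23–18), Granite (36–5) — so Kestrel is the Condorcet winner.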